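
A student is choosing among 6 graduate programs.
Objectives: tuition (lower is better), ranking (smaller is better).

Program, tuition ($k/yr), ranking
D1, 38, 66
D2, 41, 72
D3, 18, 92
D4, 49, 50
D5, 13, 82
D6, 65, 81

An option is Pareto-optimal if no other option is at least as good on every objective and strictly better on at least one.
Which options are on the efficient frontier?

D1: not dominated.
D2: dominated by D1 (tuition 38≤41, ranking 66≤72).
D3: dominated by D5 (tuition 13≤18, ranking 82≤92).
D4: not dominated (best ranking).
D5: not dominated (best tuition).
D6: dominated by D1 (tuition 38≤65, ranking 66≤81).

D1, D4, D5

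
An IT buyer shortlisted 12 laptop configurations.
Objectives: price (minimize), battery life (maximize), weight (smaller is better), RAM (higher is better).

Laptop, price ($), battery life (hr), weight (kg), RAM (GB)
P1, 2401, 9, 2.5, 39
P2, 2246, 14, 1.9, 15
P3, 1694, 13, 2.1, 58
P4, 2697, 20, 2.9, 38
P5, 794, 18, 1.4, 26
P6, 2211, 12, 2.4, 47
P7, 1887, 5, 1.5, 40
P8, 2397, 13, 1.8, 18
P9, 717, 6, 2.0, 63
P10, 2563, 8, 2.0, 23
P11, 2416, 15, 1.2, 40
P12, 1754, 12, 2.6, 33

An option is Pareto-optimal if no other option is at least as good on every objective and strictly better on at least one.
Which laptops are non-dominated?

P3, P4, P5, P7, P9, P11

P1: dominated by P3 (price 1694≤2401, battery life 13≥9, weight 2.1≤2.5, RAM 58≥39).
P2: dominated by P5 (price 794≤2246, battery life 18≥14, weight 1.4≤1.9, RAM 26≥15).
P3: not dominated.
P4: not dominated (best battery life).
P5: not dominated.
P6: dominated by P3 (price 1694≤2211, battery life 13≥12, weight 2.1≤2.4, RAM 58≥47).
P7: not dominated.
P8: dominated by P5 (price 794≤2397, battery life 18≥13, weight 1.4≤1.8, RAM 26≥18).
P9: not dominated (best price).
P10: dominated by P5 (price 794≤2563, battery life 18≥8, weight 1.4≤2.0, RAM 26≥23).
P11: not dominated (best weight).
P12: dominated by P3 (price 1694≤1754, battery life 13≥12, weight 2.1≤2.6, RAM 58≥33).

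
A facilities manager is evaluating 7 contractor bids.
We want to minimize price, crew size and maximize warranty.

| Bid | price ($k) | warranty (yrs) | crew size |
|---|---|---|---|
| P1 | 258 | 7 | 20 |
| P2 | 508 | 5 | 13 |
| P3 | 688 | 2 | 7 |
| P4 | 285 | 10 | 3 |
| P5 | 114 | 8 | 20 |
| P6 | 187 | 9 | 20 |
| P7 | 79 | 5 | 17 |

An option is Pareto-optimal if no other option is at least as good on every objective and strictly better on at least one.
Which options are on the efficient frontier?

P1: dominated by P5 (price 114≤258, warranty 8≥7, crew size 20≤20).
P2: dominated by P4 (price 285≤508, warranty 10≥5, crew size 3≤13).
P3: dominated by P4 (price 285≤688, warranty 10≥2, crew size 3≤7).
P4: not dominated (best warranty).
P5: not dominated.
P6: not dominated.
P7: not dominated (best price).

P4, P5, P6, P7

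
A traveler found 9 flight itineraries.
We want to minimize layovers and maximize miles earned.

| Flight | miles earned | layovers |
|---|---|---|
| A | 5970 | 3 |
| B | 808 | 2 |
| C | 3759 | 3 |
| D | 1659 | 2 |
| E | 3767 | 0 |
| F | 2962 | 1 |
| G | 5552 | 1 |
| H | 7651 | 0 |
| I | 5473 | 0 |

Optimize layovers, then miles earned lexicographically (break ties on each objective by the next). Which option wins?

First minimize layovers: best is 0, kept {E, H, I}.
Then maximize miles earned: best is 7651, kept {H}.

H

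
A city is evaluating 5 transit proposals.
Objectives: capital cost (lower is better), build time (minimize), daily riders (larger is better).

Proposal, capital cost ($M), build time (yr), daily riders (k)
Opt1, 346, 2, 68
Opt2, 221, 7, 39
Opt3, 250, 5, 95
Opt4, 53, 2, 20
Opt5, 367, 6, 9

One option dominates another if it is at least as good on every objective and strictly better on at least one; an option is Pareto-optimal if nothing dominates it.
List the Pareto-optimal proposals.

Opt1: not dominated.
Opt2: not dominated.
Opt3: not dominated (best daily riders).
Opt4: not dominated (best capital cost).
Opt5: dominated by Opt1 (capital cost 346≤367, build time 2≤6, daily riders 68≥9).

Opt1, Opt2, Opt3, Opt4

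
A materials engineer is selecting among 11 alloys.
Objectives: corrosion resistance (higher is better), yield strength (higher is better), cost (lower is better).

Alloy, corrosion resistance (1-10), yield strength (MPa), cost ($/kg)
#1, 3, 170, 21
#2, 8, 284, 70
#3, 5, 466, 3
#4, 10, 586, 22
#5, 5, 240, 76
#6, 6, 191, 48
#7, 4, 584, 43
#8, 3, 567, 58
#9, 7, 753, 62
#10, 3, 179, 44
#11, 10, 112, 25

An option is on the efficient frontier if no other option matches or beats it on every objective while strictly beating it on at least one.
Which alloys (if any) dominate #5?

#2, #3, #4, #9

#2: corrosion resistance 8≥5, yield strength 284≥240, cost 70≤76 — dominates #5.
#3: corrosion resistance 5≥5, yield strength 466≥240, cost 3≤76 — dominates #5.
#4: corrosion resistance 10≥5, yield strength 586≥240, cost 22≤76 — dominates #5.
#9: corrosion resistance 7≥5, yield strength 753≥240, cost 62≤76 — dominates #5.
Others (#1, #6, #7, #8, #10, #11) are each worse than #5 on at least one objective.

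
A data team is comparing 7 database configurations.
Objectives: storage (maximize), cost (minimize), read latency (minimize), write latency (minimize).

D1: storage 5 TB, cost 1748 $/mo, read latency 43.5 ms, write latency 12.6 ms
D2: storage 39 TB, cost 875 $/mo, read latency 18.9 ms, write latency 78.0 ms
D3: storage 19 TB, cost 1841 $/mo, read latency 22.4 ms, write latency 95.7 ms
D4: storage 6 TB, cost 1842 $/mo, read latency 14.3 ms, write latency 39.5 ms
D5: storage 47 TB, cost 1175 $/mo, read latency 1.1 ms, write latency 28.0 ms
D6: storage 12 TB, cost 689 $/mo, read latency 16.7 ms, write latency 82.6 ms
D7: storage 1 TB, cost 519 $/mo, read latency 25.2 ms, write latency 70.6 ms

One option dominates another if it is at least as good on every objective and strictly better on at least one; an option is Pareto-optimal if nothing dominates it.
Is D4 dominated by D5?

Yes

D5 vs D4: storage 47≥6, cost 1175≤1842, read latency 1.1≤14.3, write latency 28.0≤39.5 — D5 is at least as good on every objective with at least one strict improvement.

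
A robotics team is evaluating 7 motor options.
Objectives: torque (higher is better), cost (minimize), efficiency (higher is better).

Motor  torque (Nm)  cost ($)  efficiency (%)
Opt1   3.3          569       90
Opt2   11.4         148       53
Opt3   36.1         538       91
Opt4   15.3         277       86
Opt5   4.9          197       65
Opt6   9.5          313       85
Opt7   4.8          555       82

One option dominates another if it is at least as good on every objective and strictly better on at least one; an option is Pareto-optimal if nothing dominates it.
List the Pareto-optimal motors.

Opt2, Opt3, Opt4, Opt5

Opt1: dominated by Opt3 (torque 36.1≥3.3, cost 538≤569, efficiency 91≥90).
Opt2: not dominated (best cost).
Opt3: not dominated (best torque).
Opt4: not dominated.
Opt5: not dominated.
Opt6: dominated by Opt4 (torque 15.3≥9.5, cost 277≤313, efficiency 86≥85).
Opt7: dominated by Opt3 (torque 36.1≥4.8, cost 538≤555, efficiency 91≥82).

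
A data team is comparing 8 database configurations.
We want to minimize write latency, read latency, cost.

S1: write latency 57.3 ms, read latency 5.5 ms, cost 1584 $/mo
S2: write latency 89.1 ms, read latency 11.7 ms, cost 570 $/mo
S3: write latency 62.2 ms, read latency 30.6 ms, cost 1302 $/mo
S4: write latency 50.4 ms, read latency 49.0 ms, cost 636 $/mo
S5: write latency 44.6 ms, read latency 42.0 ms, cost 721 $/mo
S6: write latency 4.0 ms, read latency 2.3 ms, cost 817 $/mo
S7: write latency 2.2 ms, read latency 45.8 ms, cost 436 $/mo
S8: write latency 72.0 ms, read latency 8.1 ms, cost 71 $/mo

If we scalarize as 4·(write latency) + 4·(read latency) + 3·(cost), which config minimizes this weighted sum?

S1: 4·57.3 + 4·5.5 + 3·1584 = 5003.2
S2: 4·89.1 + 4·11.7 + 3·570 = 2113.2
S3: 4·62.2 + 4·30.6 + 3·1302 = 4277.2
S4: 4·50.4 + 4·49.0 + 3·636 = 2305.6
S5: 4·44.6 + 4·42.0 + 3·721 = 2509.4
S6: 4·4.0 + 4·2.3 + 3·817 = 2476.2
S7: 4·2.2 + 4·45.8 + 3·436 = 1500.0
S8: 4·72.0 + 4·8.1 + 3·71 = 533.4
Lowest: S8 at 533.4.

S8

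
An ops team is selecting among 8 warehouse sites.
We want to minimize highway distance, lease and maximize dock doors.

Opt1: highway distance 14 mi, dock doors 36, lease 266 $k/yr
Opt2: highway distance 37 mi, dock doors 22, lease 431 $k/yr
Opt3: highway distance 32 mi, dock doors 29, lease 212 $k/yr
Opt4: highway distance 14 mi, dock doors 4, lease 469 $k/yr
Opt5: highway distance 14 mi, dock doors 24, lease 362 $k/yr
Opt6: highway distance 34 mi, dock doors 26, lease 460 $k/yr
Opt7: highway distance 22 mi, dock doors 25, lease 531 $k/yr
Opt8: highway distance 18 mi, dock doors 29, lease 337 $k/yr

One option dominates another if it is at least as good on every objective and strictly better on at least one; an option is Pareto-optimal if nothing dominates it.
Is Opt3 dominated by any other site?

Opt1: worse on lease (266 vs 212).
Opt2: worse on highway distance (37 vs 32).
Opt4: worse on dock doors (4 vs 29).
Opt5: worse on dock doors (24 vs 29).
Opt6: worse on highway distance (34 vs 32).
Opt7: worse on dock doors (25 vs 29).
Opt8: worse on lease (337 vs 212).
No option is at least as good as Opt3 on every objective and strictly better on one.

No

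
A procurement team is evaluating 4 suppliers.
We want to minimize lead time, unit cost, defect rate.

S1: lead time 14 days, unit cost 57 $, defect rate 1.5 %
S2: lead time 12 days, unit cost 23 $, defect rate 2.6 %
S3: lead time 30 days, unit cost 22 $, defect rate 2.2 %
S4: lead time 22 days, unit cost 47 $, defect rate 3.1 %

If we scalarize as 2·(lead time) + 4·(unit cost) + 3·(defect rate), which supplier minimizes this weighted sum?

S1: 2·14 + 4·57 + 3·1.5 = 260.5
S2: 2·12 + 4·23 + 3·2.6 = 123.8
S3: 2·30 + 4·22 + 3·2.2 = 154.6
S4: 2·22 + 4·47 + 3·3.1 = 241.3
Lowest: S2 at 123.8.

S2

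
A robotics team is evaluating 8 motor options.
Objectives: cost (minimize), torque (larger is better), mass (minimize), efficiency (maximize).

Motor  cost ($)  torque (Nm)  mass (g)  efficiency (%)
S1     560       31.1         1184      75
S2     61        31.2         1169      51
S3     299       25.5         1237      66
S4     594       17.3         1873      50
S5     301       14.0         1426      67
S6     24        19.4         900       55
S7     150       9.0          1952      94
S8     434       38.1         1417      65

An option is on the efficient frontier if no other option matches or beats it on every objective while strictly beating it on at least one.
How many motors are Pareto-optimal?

7

S1: not dominated.
S2: not dominated.
S3: not dominated.
S4: dominated by S1 (cost 560≤594, torque 31.1≥17.3, mass 1184≤1873, efficiency 75≥50).
S5: not dominated.
S6: not dominated (best cost).
S7: not dominated (best efficiency).
S8: not dominated (best torque).
Pareto-optimal: S1, S2, S3, S5, S6, S7, S8 → 7.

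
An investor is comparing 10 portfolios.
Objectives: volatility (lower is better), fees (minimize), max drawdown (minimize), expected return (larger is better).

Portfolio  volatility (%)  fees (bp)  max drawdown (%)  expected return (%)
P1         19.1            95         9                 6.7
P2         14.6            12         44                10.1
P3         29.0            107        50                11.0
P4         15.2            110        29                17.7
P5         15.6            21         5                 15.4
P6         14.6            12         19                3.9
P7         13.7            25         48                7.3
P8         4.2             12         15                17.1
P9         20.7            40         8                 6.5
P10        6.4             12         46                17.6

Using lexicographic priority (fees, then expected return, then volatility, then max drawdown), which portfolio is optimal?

First minimize fees: best is 12, kept {P2, P6, P8, P10}.
Then maximize expected return: best is 17.6, kept {P10}.

P10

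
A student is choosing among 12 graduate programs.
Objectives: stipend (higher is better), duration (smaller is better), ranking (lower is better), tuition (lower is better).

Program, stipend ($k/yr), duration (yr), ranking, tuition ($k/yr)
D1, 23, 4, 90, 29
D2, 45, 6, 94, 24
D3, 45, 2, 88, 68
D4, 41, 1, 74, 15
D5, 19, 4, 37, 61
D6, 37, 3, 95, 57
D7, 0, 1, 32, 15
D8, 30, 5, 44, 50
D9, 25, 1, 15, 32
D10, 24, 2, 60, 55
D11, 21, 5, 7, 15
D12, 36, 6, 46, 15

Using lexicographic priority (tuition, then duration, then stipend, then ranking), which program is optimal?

First minimize tuition: best is 15, kept {D4, D7, D11, D12}.
Then minimize duration: best is 1, kept {D4, D7}.
Then maximize stipend: best is 41, kept {D4}.

D4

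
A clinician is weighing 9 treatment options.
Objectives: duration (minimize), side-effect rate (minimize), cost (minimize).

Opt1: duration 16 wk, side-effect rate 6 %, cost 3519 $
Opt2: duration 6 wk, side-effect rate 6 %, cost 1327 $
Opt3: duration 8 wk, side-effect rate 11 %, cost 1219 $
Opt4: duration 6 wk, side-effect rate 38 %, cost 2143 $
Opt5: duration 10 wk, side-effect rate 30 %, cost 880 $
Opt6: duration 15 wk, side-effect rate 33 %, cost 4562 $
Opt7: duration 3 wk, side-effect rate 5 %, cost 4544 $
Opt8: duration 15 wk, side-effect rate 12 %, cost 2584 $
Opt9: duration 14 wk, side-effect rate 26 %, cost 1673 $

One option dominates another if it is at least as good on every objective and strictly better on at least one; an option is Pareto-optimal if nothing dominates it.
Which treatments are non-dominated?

Opt2, Opt3, Opt5, Opt7

Opt1: dominated by Opt2 (duration 6≤16, side-effect rate 6≤6, cost 1327≤3519).
Opt2: not dominated.
Opt3: not dominated.
Opt4: dominated by Opt2 (duration 6≤6, side-effect rate 6≤38, cost 1327≤2143).
Opt5: not dominated (best cost).
Opt6: dominated by Opt2 (duration 6≤15, side-effect rate 6≤33, cost 1327≤4562).
Opt7: not dominated (best duration).
Opt8: dominated by Opt2 (duration 6≤15, side-effect rate 6≤12, cost 1327≤2584).
Opt9: dominated by Opt2 (duration 6≤14, side-effect rate 6≤26, cost 1327≤1673).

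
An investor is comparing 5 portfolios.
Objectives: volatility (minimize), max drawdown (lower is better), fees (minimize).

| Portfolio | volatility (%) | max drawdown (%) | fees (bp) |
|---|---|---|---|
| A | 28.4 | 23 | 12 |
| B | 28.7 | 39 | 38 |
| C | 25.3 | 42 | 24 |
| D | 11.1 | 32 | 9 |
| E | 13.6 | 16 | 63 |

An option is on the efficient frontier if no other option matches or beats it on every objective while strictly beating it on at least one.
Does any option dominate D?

A: worse on volatility (28.4 vs 11.1).
B: worse on volatility (28.7 vs 11.1).
C: worse on volatility (25.3 vs 11.1).
E: worse on volatility (13.6 vs 11.1).
No option is at least as good as D on every objective and strictly better on one.

No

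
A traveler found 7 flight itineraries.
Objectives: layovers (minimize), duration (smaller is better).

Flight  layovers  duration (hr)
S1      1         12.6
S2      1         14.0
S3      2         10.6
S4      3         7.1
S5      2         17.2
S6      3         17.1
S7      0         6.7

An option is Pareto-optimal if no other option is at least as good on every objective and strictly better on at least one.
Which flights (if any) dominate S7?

none

S1: worse on layovers (1 vs 0).
S2: worse on layovers (1 vs 0).
S3: worse on layovers (2 vs 0).
S4: worse on layovers (3 vs 0).
S5: worse on layovers (2 vs 0).
S6: worse on layovers (3 vs 0).
No option dominates S7.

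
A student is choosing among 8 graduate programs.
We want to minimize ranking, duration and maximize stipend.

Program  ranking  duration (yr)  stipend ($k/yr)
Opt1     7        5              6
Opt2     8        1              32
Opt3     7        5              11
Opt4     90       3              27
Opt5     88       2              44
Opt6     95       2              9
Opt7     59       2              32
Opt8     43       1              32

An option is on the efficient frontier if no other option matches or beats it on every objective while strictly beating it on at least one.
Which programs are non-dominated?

Opt2, Opt3, Opt5

Opt1: dominated by Opt3 (ranking 7≤7, duration 5≤5, stipend 11≥6).
Opt2: not dominated.
Opt3: not dominated.
Opt4: dominated by Opt2 (ranking 8≤90, duration 1≤3, stipend 32≥27).
Opt5: not dominated (best stipend).
Opt6: dominated by Opt2 (ranking 8≤95, duration 1≤2, stipend 32≥9).
Opt7: dominated by Opt2 (ranking 8≤59, duration 1≤2, stipend 32≥32).
Opt8: dominated by Opt2 (ranking 8≤43, duration 1≤1, stipend 32≥32).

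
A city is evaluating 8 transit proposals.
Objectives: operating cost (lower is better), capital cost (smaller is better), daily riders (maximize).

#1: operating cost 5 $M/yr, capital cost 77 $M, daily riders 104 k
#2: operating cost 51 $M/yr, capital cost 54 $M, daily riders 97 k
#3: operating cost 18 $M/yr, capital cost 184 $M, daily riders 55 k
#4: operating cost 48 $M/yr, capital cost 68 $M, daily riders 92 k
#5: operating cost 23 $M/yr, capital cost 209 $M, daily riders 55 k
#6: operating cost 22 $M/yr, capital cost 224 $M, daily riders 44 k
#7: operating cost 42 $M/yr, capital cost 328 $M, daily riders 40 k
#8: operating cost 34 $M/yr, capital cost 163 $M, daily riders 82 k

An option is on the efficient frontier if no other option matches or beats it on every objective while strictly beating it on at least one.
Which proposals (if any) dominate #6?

#1: operating cost 5≤22, capital cost 77≤224, daily riders 104≥44 — dominates #6.
#3: operating cost 18≤22, capital cost 184≤224, daily riders 55≥44 — dominates #6.
Others (#2, #4, #5, #7, #8) are each worse than #6 on at least one objective.

#1, #3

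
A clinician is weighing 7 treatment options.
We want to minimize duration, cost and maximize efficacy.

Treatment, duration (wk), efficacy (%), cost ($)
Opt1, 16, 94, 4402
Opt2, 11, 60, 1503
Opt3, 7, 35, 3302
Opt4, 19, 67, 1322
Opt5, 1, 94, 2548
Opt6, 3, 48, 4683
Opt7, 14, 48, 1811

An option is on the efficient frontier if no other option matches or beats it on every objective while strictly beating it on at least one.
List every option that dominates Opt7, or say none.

Opt2

Opt2: duration 11≤14, efficacy 60≥48, cost 1503≤1811 — dominates Opt7.
Others (Opt1, Opt3, Opt4, Opt5, Opt6) are each worse than Opt7 on at least one objective.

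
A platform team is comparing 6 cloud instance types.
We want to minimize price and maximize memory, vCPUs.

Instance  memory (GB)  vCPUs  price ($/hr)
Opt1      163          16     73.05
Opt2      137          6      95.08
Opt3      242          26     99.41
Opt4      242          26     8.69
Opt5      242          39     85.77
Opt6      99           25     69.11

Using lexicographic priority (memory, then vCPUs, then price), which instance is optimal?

Opt5

First maximize memory: best is 242, kept {Opt3, Opt4, Opt5}.
Then maximize vCPUs: best is 39, kept {Opt5}.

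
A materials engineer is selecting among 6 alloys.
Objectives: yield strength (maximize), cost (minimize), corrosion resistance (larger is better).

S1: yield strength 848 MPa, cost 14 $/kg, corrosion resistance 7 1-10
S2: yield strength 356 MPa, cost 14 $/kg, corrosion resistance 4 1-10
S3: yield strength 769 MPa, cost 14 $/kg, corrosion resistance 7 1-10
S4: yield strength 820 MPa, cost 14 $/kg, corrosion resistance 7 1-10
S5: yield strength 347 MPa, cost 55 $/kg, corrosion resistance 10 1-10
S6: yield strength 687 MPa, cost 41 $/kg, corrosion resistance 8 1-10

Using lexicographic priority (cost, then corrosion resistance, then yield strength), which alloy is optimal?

First minimize cost: best is 14, kept {S1, S2, S3, S4}.
Then maximize corrosion resistance: best is 7, kept {S1, S3, S4}.
Then maximize yield strength: best is 848, kept {S1}.

S1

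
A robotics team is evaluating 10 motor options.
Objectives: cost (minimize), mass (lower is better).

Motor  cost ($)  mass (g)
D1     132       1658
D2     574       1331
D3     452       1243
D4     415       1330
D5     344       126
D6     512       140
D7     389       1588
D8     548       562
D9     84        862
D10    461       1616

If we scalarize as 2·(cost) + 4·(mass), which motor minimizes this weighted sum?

D5

D1: 2·132 + 4·1658 = 6896
D2: 2·574 + 4·1331 = 6472
D3: 2·452 + 4·1243 = 5876
D4: 2·415 + 4·1330 = 6150
D5: 2·344 + 4·126 = 1192
D6: 2·512 + 4·140 = 1584
D7: 2·389 + 4·1588 = 7130
D8: 2·548 + 4·562 = 3344
D9: 2·84 + 4·862 = 3616
D10: 2·461 + 4·1616 = 7386
Lowest: D5 at 1192.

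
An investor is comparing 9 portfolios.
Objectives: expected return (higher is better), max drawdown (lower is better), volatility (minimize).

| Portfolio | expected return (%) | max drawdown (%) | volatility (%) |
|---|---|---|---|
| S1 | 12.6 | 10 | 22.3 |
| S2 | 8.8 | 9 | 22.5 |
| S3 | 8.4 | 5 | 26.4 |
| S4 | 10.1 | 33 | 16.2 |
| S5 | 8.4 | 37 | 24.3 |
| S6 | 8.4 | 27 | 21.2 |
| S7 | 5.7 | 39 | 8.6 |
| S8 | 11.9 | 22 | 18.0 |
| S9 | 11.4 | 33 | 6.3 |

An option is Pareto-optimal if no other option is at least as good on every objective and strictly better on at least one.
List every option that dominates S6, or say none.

S8

S8: expected return 11.9≥8.4, max drawdown 22≤27, volatility 18.0≤21.2 — dominates S6.
Others (S1, S2, S3, S4, S5, S7, S9) are each worse than S6 on at least one objective.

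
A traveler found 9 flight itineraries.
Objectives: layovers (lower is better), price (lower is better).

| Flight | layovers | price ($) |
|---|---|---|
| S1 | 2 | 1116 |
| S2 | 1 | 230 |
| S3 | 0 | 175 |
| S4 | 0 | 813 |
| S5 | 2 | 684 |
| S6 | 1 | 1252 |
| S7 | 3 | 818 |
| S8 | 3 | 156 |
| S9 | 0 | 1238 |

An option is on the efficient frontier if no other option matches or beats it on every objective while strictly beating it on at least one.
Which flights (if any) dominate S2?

S3

S3: layovers 0≤1, price 175≤230 — dominates S2.
Others (S1, S4, S5, S6, S7, S8, S9) are each worse than S2 on at least one objective.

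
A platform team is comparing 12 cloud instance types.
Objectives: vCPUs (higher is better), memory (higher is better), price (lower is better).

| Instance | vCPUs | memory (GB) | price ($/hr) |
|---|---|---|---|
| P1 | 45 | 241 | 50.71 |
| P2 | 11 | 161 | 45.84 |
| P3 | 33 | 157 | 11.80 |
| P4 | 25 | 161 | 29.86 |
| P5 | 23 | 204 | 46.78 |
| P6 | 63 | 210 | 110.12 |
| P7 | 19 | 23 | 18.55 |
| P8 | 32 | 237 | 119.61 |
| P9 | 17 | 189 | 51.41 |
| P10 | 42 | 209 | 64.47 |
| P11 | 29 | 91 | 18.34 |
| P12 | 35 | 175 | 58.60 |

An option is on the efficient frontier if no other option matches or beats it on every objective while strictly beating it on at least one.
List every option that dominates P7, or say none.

P3: vCPUs 33≥19, memory 157≥23, price 11.80≤18.55 — dominates P7.
P11: vCPUs 29≥19, memory 91≥23, price 18.34≤18.55 — dominates P7.
Others (P1, P2, P4, P5, P6, P8, P9, P10, P12) are each worse than P7 on at least one objective.

P3, P11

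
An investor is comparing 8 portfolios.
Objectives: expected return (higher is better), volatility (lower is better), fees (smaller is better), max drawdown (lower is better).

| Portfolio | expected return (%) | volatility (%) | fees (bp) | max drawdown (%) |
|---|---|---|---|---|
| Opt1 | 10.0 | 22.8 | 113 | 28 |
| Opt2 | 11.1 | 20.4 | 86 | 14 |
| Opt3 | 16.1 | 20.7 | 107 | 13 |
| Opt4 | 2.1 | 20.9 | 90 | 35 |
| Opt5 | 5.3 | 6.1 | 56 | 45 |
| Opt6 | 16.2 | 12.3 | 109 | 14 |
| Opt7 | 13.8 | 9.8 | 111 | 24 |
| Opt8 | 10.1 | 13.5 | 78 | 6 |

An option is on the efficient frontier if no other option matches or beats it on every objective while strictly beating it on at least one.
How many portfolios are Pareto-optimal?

Opt1: dominated by Opt2 (expected return 11.1≥10.0, volatility 20.4≤22.8, fees 86≤113, max drawdown 14≤28).
Opt2: not dominated.
Opt3: not dominated.
Opt4: dominated by Opt2 (expected return 11.1≥2.1, volatility 20.4≤20.9, fees 86≤90, max drawdown 14≤35).
Opt5: not dominated (best volatility).
Opt6: not dominated (best expected return).
Opt7: not dominated.
Opt8: not dominated (best max drawdown).
Pareto-optimal: Opt2, Opt3, Opt5, Opt6, Opt7, Opt8 → 6.

6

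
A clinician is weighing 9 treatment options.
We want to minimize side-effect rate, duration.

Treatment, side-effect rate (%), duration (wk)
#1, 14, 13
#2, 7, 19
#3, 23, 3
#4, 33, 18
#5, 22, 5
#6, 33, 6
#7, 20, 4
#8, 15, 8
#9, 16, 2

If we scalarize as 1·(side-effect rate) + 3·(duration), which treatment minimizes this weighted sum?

#1: 1·14 + 3·13 = 53
#2: 1·7 + 3·19 = 64
#3: 1·23 + 3·3 = 32
#4: 1·33 + 3·18 = 87
#5: 1·22 + 3·5 = 37
#6: 1·33 + 3·6 = 51
#7: 1·20 + 3·4 = 32
#8: 1·15 + 3·8 = 39
#9: 1·16 + 3·2 = 22
Lowest: #9 at 22.

#9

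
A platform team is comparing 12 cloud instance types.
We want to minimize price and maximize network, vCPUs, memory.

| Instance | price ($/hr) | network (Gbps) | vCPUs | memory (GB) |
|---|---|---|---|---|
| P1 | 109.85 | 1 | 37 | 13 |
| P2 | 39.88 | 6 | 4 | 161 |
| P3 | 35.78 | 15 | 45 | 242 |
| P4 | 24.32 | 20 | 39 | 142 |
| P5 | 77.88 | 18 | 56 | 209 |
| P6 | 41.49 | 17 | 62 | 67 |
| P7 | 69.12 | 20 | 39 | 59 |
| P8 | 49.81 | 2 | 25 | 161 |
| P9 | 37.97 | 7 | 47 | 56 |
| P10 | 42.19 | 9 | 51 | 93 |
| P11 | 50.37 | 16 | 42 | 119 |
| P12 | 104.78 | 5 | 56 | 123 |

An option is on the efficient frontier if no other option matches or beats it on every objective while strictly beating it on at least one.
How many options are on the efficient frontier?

P1: dominated by P3 (price 35.78≤109.85, network 15≥1, vCPUs 45≥37, memory 242≥13).
P2: dominated by P3 (price 35.78≤39.88, network 15≥6, vCPUs 45≥4, memory 242≥161).
P3: not dominated (best memory).
P4: not dominated (best price).
P5: not dominated.
P6: not dominated (best vCPUs).
P7: dominated by P4 (price 24.32≤69.12, network 20≥20, vCPUs 39≥39, memory 142≥59).
P8: dominated by P3 (price 35.78≤49.81, network 15≥2, vCPUs 45≥25, memory 242≥161).
P9: not dominated.
P10: not dominated.
P11: not dominated.
P12: dominated by P5 (price 77.88≤104.78, network 18≥5, vCPUs 56≥56, memory 209≥123).
Pareto-optimal: P3, P4, P5, P6, P9, P10, P11 → 7.

7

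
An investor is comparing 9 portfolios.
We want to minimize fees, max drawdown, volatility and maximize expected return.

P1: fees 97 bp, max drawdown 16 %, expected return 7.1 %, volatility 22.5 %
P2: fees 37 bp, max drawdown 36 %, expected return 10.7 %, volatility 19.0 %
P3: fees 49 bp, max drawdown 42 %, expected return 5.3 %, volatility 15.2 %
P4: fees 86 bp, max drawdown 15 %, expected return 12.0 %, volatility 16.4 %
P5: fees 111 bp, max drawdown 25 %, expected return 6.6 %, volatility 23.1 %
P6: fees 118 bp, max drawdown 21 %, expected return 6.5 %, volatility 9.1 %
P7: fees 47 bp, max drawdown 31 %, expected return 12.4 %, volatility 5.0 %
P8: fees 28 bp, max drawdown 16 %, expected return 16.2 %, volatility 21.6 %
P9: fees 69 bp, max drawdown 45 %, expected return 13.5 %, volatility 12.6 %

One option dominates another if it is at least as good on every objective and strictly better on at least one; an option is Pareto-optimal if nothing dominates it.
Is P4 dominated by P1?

No

P1 vs P4: P1 is worse on fees (97 vs 86), so it does not dominate P4.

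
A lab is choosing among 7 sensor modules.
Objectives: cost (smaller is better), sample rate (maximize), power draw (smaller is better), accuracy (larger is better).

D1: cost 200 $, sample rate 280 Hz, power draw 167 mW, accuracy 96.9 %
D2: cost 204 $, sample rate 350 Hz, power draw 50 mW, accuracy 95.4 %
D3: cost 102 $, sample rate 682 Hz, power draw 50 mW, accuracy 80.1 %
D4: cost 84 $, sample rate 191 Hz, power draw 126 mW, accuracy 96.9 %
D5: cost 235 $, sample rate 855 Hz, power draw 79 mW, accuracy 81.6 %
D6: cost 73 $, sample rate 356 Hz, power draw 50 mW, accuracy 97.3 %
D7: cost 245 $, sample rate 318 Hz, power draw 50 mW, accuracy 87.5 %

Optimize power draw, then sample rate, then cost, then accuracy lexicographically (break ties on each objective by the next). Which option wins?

First minimize power draw: best is 50, kept {D2, D3, D6, D7}.
Then maximize sample rate: best is 682, kept {D3}.

D3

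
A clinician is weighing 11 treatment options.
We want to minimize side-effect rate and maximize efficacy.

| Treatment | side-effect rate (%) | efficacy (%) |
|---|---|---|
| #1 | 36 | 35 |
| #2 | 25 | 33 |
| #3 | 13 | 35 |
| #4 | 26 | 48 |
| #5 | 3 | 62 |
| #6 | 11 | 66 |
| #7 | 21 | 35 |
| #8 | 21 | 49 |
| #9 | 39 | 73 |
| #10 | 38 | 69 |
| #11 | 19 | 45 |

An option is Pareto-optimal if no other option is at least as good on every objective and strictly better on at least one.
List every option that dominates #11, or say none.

#5: side-effect rate 3≤19, efficacy 62≥45 — dominates #11.
#6: side-effect rate 11≤19, efficacy 66≥45 — dominates #11.
Others (#1, #2, #3, #4, #7, #8, #9, #10) are each worse than #11 on at least one objective.

#5, #6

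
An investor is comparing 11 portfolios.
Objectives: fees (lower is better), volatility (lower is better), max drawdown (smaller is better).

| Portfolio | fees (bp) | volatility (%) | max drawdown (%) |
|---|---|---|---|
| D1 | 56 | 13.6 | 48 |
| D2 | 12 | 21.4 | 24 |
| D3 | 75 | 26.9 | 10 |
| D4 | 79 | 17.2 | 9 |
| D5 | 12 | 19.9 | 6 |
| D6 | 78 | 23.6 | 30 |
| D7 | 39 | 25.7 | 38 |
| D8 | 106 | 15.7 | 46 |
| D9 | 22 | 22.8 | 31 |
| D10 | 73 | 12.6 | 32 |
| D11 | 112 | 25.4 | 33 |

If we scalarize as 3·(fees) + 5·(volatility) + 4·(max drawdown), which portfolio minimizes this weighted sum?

D1: 3·56 + 5·13.6 + 4·48 = 428.0
D2: 3·12 + 5·21.4 + 4·24 = 239.0
D3: 3·75 + 5·26.9 + 4·10 = 399.5
D4: 3·79 + 5·17.2 + 4·9 = 359.0
D5: 3·12 + 5·19.9 + 4·6 = 159.5
D6: 3·78 + 5·23.6 + 4·30 = 472.0
D7: 3·39 + 5·25.7 + 4·38 = 397.5
D8: 3·106 + 5·15.7 + 4·46 = 580.5
D9: 3·22 + 5·22.8 + 4·31 = 304.0
D10: 3·73 + 5·12.6 + 4·32 = 410.0
D11: 3·112 + 5·25.4 + 4·33 = 595.0
Lowest: D5 at 159.5.

D5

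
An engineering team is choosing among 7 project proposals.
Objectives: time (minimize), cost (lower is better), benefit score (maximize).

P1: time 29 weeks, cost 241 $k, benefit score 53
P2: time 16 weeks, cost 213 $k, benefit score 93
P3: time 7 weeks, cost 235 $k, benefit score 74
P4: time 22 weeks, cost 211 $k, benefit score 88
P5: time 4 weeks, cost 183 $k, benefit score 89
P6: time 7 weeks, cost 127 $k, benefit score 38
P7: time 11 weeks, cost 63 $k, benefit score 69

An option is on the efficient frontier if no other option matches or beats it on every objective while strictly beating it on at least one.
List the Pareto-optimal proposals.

P2, P5, P6, P7

P1: dominated by P2 (time 16≤29, cost 213≤241, benefit score 93≥53).
P2: not dominated (best benefit score).
P3: dominated by P5 (time 4≤7, cost 183≤235, benefit score 89≥74).
P4: dominated by P5 (time 4≤22, cost 183≤211, benefit score 89≥88).
P5: not dominated (best time).
P6: not dominated.
P7: not dominated (best cost).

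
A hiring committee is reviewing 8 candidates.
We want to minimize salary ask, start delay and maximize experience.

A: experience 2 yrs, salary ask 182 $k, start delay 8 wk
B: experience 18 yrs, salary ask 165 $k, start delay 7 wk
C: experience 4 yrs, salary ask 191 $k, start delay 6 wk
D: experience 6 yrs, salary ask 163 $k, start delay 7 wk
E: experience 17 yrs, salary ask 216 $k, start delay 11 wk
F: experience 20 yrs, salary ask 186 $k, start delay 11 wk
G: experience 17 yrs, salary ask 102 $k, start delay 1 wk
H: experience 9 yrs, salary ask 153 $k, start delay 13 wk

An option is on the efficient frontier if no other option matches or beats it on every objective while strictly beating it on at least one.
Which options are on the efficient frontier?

B, F, G

A: dominated by B (experience 18≥2, salary ask 165≤182, start delay 7≤8).
B: not dominated.
C: dominated by G (experience 17≥4, salary ask 102≤191, start delay 1≤6).
D: dominated by G (experience 17≥6, salary ask 102≤163, start delay 1≤7).
E: dominated by B (experience 18≥17, salary ask 165≤216, start delay 7≤11).
F: not dominated (best experience).
G: not dominated (best salary ask).
H: dominated by G (experience 17≥9, salary ask 102≤153, start delay 1≤13).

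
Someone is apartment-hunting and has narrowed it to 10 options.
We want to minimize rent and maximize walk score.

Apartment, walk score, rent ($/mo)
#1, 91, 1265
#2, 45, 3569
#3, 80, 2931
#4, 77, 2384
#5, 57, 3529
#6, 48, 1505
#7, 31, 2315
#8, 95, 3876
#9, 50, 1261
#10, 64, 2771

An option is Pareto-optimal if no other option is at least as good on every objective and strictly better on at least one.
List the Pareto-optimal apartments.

#1, #8, #9

#1: not dominated.
#2: dominated by #1 (walk score 91≥45, rent 1265≤3569).
#3: dominated by #1 (walk score 91≥80, rent 1265≤2931).
#4: dominated by #1 (walk score 91≥77, rent 1265≤2384).
#5: dominated by #1 (walk score 91≥57, rent 1265≤3529).
#6: dominated by #1 (walk score 91≥48, rent 1265≤1505).
#7: dominated by #1 (walk score 91≥31, rent 1265≤2315).
#8: not dominated (best walk score).
#9: not dominated (best rent).
#10: dominated by #1 (walk score 91≥64, rent 1265≤2771).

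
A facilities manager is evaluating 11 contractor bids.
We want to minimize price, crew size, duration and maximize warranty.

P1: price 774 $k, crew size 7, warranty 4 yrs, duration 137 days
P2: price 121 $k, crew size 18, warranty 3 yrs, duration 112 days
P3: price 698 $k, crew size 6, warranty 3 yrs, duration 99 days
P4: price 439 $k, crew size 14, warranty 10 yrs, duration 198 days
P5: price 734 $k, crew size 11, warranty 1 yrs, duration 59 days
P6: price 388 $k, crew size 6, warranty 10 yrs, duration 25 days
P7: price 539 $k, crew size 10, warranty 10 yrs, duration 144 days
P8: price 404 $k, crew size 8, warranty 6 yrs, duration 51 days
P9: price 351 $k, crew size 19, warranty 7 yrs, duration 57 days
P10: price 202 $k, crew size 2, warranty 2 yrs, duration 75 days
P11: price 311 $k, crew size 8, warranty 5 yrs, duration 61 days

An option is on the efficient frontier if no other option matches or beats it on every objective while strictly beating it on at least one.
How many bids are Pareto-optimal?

P1: dominated by P6 (price 388≤774, crew size 6≤7, warranty 10≥4, duration 25≤137).
P2: not dominated (best price).
P3: dominated by P6 (price 388≤698, crew size 6≤6, warranty 10≥3, duration 25≤99).
P4: dominated by P6 (price 388≤439, crew size 6≤14, warranty 10≥10, duration 25≤198).
P5: dominated by P6 (price 388≤734, crew size 6≤11, warranty 10≥1, duration 25≤59).
P6: not dominated (best duration).
P7: dominated by P6 (price 388≤539, crew size 6≤10, warranty 10≥10, duration 25≤144).
P8: dominated by P6 (price 388≤404, crew size 6≤8, warranty 10≥6, duration 25≤51).
P9: not dominated.
P10: not dominated (best crew size).
P11: not dominated.
Pareto-optimal: P2, P6, P9, P10, P11 → 5.

5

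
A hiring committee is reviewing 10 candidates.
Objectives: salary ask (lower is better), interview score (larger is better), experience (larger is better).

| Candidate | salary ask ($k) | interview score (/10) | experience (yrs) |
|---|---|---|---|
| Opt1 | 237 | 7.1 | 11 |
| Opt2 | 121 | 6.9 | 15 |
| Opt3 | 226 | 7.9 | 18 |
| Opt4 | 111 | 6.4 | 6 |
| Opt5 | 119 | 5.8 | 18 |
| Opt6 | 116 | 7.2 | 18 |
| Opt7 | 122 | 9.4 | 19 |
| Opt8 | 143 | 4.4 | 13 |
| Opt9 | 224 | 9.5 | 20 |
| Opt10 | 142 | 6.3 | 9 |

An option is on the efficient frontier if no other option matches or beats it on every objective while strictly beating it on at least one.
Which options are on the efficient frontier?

Opt1: dominated by Opt3 (salary ask 226≤237, interview score 7.9≥7.1, experience 18≥11).
Opt2: dominated by Opt6 (salary ask 116≤121, interview score 7.2≥6.9, experience 18≥15).
Opt3: dominated by Opt7 (salary ask 122≤226, interview score 9.4≥7.9, experience 19≥18).
Opt4: not dominated (best salary ask).
Opt5: dominated by Opt6 (salary ask 116≤119, interview score 7.2≥5.8, experience 18≥18).
Opt6: not dominated.
Opt7: not dominated.
Opt8: dominated by Opt2 (salary ask 121≤143, interview score 6.9≥4.4, experience 15≥13).
Opt9: not dominated (best interview score).
Opt10: dominated by Opt2 (salary ask 121≤142, interview score 6.9≥6.3, experience 15≥9).

Opt4, Opt6, Opt7, Opt9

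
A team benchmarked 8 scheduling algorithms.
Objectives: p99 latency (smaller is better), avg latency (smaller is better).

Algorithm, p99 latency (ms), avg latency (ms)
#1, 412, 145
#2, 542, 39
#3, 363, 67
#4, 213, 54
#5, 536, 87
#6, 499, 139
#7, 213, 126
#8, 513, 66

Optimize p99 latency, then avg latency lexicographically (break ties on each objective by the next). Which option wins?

#4

First minimize p99 latency: best is 213, kept {#4, #7}.
Then minimize avg latency: best is 54, kept {#4}.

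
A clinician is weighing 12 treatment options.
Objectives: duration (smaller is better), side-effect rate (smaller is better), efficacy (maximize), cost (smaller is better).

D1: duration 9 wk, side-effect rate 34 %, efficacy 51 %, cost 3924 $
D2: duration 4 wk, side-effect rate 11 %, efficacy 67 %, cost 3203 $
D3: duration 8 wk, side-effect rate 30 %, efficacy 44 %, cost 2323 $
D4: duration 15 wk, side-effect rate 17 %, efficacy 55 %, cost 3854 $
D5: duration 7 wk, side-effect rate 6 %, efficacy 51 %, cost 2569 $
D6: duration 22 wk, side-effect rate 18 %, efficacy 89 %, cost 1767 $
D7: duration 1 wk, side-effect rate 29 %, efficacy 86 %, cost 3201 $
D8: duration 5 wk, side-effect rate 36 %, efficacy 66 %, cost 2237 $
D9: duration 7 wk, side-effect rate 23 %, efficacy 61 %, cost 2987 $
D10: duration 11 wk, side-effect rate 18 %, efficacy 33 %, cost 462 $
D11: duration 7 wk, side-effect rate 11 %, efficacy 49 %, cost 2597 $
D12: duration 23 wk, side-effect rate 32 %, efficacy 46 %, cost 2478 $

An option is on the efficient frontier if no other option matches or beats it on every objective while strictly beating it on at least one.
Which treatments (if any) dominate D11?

D5: duration 7≤7, side-effect rate 6≤11, efficacy 51≥49, cost 2569≤2597 — dominates D11.
Others (D1, D2, D3, D4, D6, D7, D8, D9, D10, D12) are each worse than D11 on at least one objective.

D5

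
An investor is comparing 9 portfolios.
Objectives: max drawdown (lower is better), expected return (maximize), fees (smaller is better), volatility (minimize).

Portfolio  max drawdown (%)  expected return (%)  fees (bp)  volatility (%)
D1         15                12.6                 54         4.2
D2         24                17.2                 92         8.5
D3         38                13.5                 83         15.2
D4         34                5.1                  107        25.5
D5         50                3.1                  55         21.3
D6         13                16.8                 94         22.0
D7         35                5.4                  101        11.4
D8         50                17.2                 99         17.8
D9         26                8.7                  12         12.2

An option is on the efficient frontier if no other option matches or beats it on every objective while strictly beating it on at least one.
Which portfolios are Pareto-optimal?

D1: not dominated (best volatility).
D2: not dominated.
D3: not dominated.
D4: dominated by D1 (max drawdown 15≤34, expected return 12.6≥5.1, fees 54≤107, volatility 4.2≤25.5).
D5: dominated by D1 (max drawdown 15≤50, expected return 12.6≥3.1, fees 54≤55, volatility 4.2≤21.3).
D6: not dominated (best max drawdown).
D7: dominated by D1 (max drawdown 15≤35, expected return 12.6≥5.4, fees 54≤101, volatility 4.2≤11.4).
D8: dominated by D2 (max drawdown 24≤50, expected return 17.2≥17.2, fees 92≤99, volatility 8.5≤17.8).
D9: not dominated (best fees).

D1, D2, D3, D6, D9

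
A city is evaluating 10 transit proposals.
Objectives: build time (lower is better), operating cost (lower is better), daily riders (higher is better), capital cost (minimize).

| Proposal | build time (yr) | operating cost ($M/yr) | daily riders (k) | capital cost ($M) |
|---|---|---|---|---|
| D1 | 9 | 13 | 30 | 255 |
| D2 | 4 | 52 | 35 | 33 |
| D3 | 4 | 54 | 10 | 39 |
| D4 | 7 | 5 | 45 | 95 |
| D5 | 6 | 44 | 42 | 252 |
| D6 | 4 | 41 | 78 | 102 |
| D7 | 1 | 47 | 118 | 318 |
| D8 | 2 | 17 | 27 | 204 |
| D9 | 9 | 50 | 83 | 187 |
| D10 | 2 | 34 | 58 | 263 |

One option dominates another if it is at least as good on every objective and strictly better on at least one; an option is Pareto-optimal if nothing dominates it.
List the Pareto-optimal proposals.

D2, D4, D6, D7, D8, D9, D10

D1: dominated by D4 (build time 7≤9, operating cost 5≤13, daily riders 45≥30, capital cost 95≤255).
D2: not dominated (best capital cost).
D3: dominated by D2 (build time 4≤4, operating cost 52≤54, daily riders 35≥10, capital cost 33≤39).
D4: not dominated (best operating cost).
D5: dominated by D6 (build time 4≤6, operating cost 41≤44, daily riders 78≥42, capital cost 102≤252).
D6: not dominated.
D7: not dominated (best build time).
D8: not dominated.
D9: not dominated.
D10: not dominated.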